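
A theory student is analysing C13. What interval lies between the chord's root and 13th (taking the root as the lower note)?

M13

The chord tones of C dominant thirteenth are C, E, G, B♭, D, A.
Root = C; 13th = A.
Counting 13 letters and 21 half steps from C gives a major thirteenth.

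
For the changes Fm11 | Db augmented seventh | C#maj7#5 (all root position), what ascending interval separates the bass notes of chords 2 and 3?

The roots are Db and C#.
Db up to C# is 12 semitones, a half step wider than a major seventh, so the interval is augmented.

augmented 7th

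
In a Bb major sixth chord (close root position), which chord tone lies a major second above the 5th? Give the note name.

G

Spelling the chord: Bb, D, F, G.
The 5th is F. A major second above F is G.
G is the chord's 6th.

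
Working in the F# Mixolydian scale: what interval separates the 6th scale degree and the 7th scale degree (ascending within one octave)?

minor second

F# mixolydian: F# G# A# B C# D# E.
The 6th scale degree is D# and the 7th degree is E.
2 letter names make it a second; at 1 semitone (a half step narrower than major) the quality is minor.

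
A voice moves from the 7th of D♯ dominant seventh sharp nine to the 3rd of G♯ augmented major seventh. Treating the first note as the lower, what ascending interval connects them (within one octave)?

M7

D♯ dominant seventh sharp nine has C♯ as its 7th, and G♯ augmented major seventh has B♯ as its 3rd.
Counting 7 letters and 11 half steps from C♯ gives a major seventh.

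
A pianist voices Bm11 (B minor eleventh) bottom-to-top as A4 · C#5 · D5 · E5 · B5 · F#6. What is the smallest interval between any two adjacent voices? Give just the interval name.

Adjacent intervals: A4→C#5 = major third; C#5→D5 = minor second; D5→E5 = major second; E5→B5 = perfect fifth; B5→F#6 = perfect fifth.
The smallest is C#5 to D5, a minor second (1 semitone).

minor 2nd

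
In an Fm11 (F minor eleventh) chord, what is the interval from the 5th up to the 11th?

minor seventh

Spelling the chord: F-Ab-C-Eb-G-Bb.
5th = C; 11th = Bb.
7 letter names make it a seventh; at 10 semitones (a half step narrower than major) the quality is minor.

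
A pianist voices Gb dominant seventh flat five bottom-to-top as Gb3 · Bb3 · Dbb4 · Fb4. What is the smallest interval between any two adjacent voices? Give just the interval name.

Adjacent intervals: Gb3→Bb3 = major third; Bb3→Dbb4 = diminished third; Dbb4→Fb4 = major third.
The smallest is Bb3 to Dbb4, a diminished third (2 semitones).

diminished 3rd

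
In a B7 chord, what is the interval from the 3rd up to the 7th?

diminished fifth

B7: B D# F# A.
So we need the interval from D# up to A.
D# up to A is 6 semitones, a half step narrower than a perfect fifth, so the interval is diminished.
That tritone between 3rd and 7th is what gives the dominant seventh its pull toward resolution.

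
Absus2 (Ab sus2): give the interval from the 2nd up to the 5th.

P4

The chord tones of Absus2 are Ab Bb Eb.
2nd = Bb; 5th = Eb.
From Bb to Eb is 5 semitones, exactly the perfect fourth.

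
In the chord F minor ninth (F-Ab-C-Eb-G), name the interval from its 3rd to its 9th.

major seventh

The 3rd is Ab and the 9th is G.
From Ab to G is 11 semitones, exactly the major seventh.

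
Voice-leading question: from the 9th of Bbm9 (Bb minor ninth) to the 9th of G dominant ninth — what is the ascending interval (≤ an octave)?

The 9th of Bbm9 (Bb minor ninth) is C; the 9th of G dominant ninth is A.
C up to A spans 6 letter names and 9 semitones — a major sixth.

major sixth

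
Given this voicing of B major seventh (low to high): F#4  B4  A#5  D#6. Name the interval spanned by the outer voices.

The outer voices are F#4 and D#6.
F# up to D# spans 13 letter names and 21 semitones — a major thirteenth.

major thirteenth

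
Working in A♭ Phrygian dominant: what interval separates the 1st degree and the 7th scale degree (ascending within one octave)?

minor seventh

A♭ phrygian dominant: A♭ B𝄫 C D♭ E♭ F♭ G♭.
The 1st degree is A♭ and the 7th scale degree is G♭.
7 letter names make it a seventh; at 10 semitones (a half step narrower than major) the quality is minor.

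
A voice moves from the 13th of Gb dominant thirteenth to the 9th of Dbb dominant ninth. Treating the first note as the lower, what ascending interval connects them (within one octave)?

Gb dominant thirteenth has Eb as its 13th, and Dbb dominant ninth has Ebb as its 9th.
Eb up to Ebb is 11 semitones, a half step narrower than a perfect octave, so the interval is diminished.

diminished octave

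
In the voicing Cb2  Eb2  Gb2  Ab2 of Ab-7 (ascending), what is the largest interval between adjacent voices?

Adjacent intervals: Cb2→Eb2 = major third; Eb2→Gb2 = minor third; Gb2→Ab2 = major second.
The largest is Cb2 to Eb2, a major third (4 semitones).

major third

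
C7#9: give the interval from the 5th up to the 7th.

C7#9 is spelled C E G Bb D#.
So we need the interval from G up to Bb.
From G to Bb: 3 semitones over a third = minor.

minor third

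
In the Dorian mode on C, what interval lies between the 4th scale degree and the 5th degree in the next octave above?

Spelling the Dorian mode on C: C D Eb F G A Bb.
The 4th scale degree is F and the scale degree 5 (up an octave) is G.
From F to G is 14 semitones, exactly the major ninth.

major ninth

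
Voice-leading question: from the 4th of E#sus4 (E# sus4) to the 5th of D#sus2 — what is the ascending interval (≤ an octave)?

E#sus4 (E# sus4) has A# as its 4th, and D#sus2 has A# as its 5th.
A# up to A# spans 1 letter names and 0 semitones — a perfect unison.

perfect unison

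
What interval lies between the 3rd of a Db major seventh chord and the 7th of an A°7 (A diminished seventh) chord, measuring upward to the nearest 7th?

The 3rd of Db major seventh is F; the 7th of A°7 (A diminished seventh) is Gb.
From F to Gb: 1 semitone over a second = minor.

minor second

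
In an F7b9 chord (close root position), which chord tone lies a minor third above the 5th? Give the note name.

F7b9 (F dominant seventh flat nine) is spelled F–A–C–Eb–Gb.
The 5th is C. A minor third above C is Eb.
Eb is the chord's 7th.

Eb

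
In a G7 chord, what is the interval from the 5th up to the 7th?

G7: G, B, D, F.
5th = D; 7th = F.
3 letter names make it a third; at 3 semitones (a half step narrower than major) the quality is minor.

minor third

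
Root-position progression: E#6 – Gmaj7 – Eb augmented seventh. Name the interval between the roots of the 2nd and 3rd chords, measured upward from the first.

m6

The roots are G and Eb.
G up to Eb is 8 semitones, a half step narrower than a major sixth, so the interval is minor.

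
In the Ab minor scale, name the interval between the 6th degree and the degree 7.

major 2nd

Spelling the Ab minor scale: Ab Bb Cb Db Eb Fb Gb.
The 6th degree is Fb and the 7th degree is Gb.
From Fb to Gb is 2 semitones, exactly the major second.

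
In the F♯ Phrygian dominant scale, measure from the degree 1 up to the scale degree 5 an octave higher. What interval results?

perfect twelfth

The scale runs F♯ G A♯ B C♯ D E.
So we need the interval from F♯ up to C♯.
From F♯ to C♯ is 19 semitones, exactly the perfect twelfth.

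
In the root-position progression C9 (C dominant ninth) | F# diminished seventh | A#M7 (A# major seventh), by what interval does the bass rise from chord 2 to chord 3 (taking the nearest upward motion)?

The roots are F# and A#.
F# up to A# spans 3 letter names and 4 semitones — a major third.

M3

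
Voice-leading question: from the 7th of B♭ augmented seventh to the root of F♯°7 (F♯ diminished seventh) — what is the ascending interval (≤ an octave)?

augmented sixth

B♭ augmented seventh has A♭ as its 7th, and F♯°7 (F♯ diminished seventh) has F♯ as its root.
From A♭ to F♯: 10 semitones over a sixth = augmented.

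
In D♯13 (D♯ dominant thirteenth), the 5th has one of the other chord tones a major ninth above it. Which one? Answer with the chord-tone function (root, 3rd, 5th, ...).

13th

D♯13: D♯ F𝄪 A♯ C♯ E♯ B♯.
The 5th is A♯. A major ninth above A♯ is B♯.
B♯ is the chord's 13th.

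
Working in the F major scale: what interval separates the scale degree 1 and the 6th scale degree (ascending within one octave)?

major 6th

Spelling the F major scale: F G A Bb C D E.
So we need the interval from F up to D.
From F to D is 9 semitones, exactly the major sixth.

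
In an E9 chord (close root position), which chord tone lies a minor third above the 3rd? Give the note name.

Spelling the chord: E–G♯–B–D–F♯.
The 3rd is G♯. A minor third above G♯ is B.
B is the chord's 5th.

B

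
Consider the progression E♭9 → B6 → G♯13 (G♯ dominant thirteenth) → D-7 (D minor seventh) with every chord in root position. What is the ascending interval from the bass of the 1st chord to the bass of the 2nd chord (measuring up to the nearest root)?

augmented fifth

The roots are E♭ and B.
5 letter names make it a fifth; at 8 semitones (a half step wider than perfect) the quality is augmented.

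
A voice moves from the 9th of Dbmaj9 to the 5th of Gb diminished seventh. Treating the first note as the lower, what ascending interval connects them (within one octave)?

diminished seventh

Dbmaj9 has Eb as its 9th, and Gb diminished seventh has Dbb as its 5th.
From Eb to Dbb: 9 semitones over a seventh = diminished.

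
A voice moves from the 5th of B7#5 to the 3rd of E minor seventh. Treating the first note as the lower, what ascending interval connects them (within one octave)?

diminished second

B7#5 has F𝄪 as its 5th, and E minor seventh has G as its 3rd.
F𝄪 up to G is 0 semitones, a whole step narrower than a major second, so the interval is diminished.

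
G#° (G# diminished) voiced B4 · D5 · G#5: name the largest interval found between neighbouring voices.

Adjacent intervals: B4→D5 = minor third; D5→G#5 = augmented fourth.
The largest is D5 to G#5, an augmented fourth (6 semitones).

augmented fourth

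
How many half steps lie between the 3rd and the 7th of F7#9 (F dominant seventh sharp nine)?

6

F7#9: F-A-C-Eb-G#.
A to Eb is a diminished fifth: 6 semitones.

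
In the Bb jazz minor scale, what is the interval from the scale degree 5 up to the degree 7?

Bb melodic minor: Bb C Db Eb F G A.
Scale degree 5 = F; 7th degree = A.
Counting 3 letters and 4 half steps from F gives a major third.

major 3rd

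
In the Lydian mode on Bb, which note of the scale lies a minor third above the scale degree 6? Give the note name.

The scale is Bb C D E F G A.
The scale degree 6 is G; a minor third above that is Bb — scale degree 1.

Bb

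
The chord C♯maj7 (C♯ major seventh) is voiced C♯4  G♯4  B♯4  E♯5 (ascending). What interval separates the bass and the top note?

major tenth

The outer voices are C♯4 and E♯5.
Counting 10 letters and 16 half steps from C♯ gives a major tenth.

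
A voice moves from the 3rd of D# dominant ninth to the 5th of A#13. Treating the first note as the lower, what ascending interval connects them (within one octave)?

The 3rd of D# dominant ninth is F##; the 5th of A#13 is E#.
From F## to E#: 10 semitones over a seventh = minor.

minor 7th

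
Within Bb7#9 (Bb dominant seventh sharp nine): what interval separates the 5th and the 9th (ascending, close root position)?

The chord tones of Bb7#9 (Bb dominant seventh sharp nine) are Bb–D–F–Ab–C#.
The 5th is F and the 9th is C#.
F up to C# is 8 semitones, a half step wider than a perfect fifth, so the interval is augmented.

augmented fifth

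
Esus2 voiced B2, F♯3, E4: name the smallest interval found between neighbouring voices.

perfect 5th

Adjacent intervals: B2→F♯3 = perfect fifth; F♯3→E4 = minor seventh.
The smallest is B2 to F♯3, a perfect fifth (7 semitones).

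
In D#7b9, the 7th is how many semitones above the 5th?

D# dominant seventh flat nine: D# F## A# C# E.
A# to C# is a minor third: 3 semitones.

3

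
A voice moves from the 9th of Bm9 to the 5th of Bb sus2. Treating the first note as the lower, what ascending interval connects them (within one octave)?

diminished 4th

Bm9 has C# as its 9th, and Bb sus2 has F as its 5th.
From C# to F: 4 semitones over a fourth = diminished.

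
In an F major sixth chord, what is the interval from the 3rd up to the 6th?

perfect fourth

The chord tones of F6 (F major sixth) are F A C D.
3rd = A; 6th = D.
From A to D is 5 semitones, exactly the perfect fourth.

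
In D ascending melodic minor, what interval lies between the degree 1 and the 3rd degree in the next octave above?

m10

Spelling D ascending melodic minor: D E F G A B C#.
The degree 1 is D and the 3rd degree (up an octave) is F.
From D to F: 15 semitones over a tenth = minor.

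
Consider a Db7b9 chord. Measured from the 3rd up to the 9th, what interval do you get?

d7

The chord tones of Db dominant seventh flat nine are Db F Ab Cb Ebb.
3rd = F; 9th = Ebb.
F up to Ebb is 9 semitones, a whole step narrower than a major seventh, so the interval is diminished.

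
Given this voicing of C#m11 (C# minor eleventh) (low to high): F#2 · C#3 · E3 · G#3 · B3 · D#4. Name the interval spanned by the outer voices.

major thirteenth

The outer voices are F#2 and D#4.
From F# to D# is 21 semitones, exactly the major thirteenth.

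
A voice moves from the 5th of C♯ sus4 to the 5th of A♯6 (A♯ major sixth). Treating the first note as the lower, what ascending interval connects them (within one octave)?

major sixth

C♯ sus4 has G♯ as its 5th, and A♯6 (A♯ major sixth) has E♯ as its 5th.
G♯ up to E♯ spans 6 letter names and 9 semitones — a major sixth.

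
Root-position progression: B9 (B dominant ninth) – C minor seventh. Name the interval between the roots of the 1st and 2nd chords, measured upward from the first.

minor 2nd

The roots are B and C.
2 letter names make it a second; at 1 semitone (a half step narrower than major) the quality is minor.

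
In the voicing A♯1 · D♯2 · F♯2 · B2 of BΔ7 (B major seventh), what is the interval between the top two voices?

Those voices are F♯2 and B2.
From F♯ to B is 5 semitones, exactly the perfect fourth.

perfect 4th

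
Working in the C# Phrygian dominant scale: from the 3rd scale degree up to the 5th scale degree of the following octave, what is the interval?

minor tenth

Spelling the C# Phrygian dominant scale: C# D E# F# G# A B.
3rd scale degree = E#; 5th scale degree (up an octave) = G#.
10 letter names make it a tenth; at 15 semitones (a half step narrower than major) the quality is minor.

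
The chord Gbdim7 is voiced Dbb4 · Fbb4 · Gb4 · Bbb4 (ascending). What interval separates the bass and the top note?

The outer voices are Dbb4 and Bbb4.
Dbb up to Bbb spans 6 letter names and 9 semitones — a major sixth.

major 6th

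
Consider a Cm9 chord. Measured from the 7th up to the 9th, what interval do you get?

Cmin9 is spelled C E♭ G B♭ D.
So we need the interval from B♭ up to D.
From B♭ to D is 4 semitones, exactly the major third.

M3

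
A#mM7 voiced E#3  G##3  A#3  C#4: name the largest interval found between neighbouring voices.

Adjacent intervals: E#3→G##3 = major third; G##3→A#3 = minor second; A#3→C#4 = minor third.
The largest is E#3 to G##3, a major third (4 semitones).

M3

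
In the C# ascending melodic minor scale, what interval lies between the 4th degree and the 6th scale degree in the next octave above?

major tenth

The scale runs C# D# E F# G# A# B#.
That puts F# below A#.
F# up to A# spans 10 letter names and 16 semitones — a major tenth.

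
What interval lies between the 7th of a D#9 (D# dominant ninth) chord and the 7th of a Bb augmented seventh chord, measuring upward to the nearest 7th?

The 7th of D#9 (D# dominant ninth) is C#; the 7th of Bb augmented seventh is Ab.
C# up to Ab is 7 semitones, a whole step narrower than a major sixth, so the interval is diminished.

diminished sixth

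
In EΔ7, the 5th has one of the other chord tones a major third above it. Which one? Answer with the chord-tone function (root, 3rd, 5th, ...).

The chord tones of EΔ7 are E–G#–B–D#.
The 5th is B. A major third above B is D#.
D# is the chord's 7th.

7th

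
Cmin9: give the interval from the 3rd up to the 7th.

Cm9 (C minor ninth) is spelled C–E♭–G–B♭–D.
The 3rd is E♭ and the 7th is B♭.
Counting 5 letters and 7 half steps from E♭ gives a perfect fifth.

perfect fifth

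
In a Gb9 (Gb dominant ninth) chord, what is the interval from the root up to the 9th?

Gb9 (Gb dominant ninth) is spelled Gb Bb Db Fb Ab.
That puts Gb below Ab.
Gb up to Ab spans 9 letter names and 14 semitones — a major ninth.

major ninth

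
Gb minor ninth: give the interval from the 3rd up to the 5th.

Gbm9 (Gb minor ninth) is spelled Gb, Bbb, Db, Fb, Ab.
That puts Bbb below Db.
From Bbb to Db is 4 semitones, exactly the major third.

major third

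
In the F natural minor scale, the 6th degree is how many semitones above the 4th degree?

3

The scale is F G Ab Bb C Db Eb.
Bb up to Db is a minor third — 3 semitones.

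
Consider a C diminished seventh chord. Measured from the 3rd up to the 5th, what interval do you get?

minor third

C diminished seventh: C-E♭-G♭-B𝄫.
So we need the interval from E♭ up to G♭.
3 letter names make it a third; at 3 semitones (a half step narrower than major) the quality is minor.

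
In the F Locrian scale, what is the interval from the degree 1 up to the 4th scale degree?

The scale runs F G♭ A♭ B♭ C♭ D♭ E♭.
So we need the interval from F up to B♭.
From F to B♭ is 5 semitones, exactly the perfect fourth.

perfect fourth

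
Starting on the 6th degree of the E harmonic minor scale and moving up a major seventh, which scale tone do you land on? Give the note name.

The scale is E F♯ G A B C D♯.
The 6th degree is C; a major seventh above that is B — scale degree 5.

B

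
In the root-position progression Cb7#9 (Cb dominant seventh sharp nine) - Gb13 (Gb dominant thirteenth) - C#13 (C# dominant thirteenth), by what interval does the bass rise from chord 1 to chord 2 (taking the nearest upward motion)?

perfect fifth

The roots are Cb and Gb.
From Cb to Gb is 7 semitones, exactly the perfect fifth.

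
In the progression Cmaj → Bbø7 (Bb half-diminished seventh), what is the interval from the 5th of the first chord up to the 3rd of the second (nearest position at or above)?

d5

The 5th of Cmaj is G; the 3rd of Bbø7 (Bb half-diminished seventh) is Db.
From G to Db: 6 semitones over a fifth = diminished.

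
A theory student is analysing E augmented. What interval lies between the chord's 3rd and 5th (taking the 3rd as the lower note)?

major 3rd

Eaug (E augmented): E G# B#.
That puts G# below B#.
From G# to B# is 4 semitones, exactly the major third.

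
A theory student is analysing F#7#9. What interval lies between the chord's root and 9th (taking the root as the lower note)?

Spelling the chord: F#–A#–C#–E–G##.
That puts F# below G##.
From F# to G##: 15 semitones over a ninth = augmented.

augmented 9th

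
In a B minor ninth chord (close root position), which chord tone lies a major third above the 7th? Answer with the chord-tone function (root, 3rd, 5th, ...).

9th

B minor ninth: B-D-F#-A-C#.
The 7th is A. A major third above A is C#.
C# is the chord's 9th.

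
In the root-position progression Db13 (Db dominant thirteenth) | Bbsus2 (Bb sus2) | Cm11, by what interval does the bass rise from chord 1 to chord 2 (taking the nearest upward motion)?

The roots are Db and Bb.
From Db to Bb is 9 semitones, exactly the major sixth.

M6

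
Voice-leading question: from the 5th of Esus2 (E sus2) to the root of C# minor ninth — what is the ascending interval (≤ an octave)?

The 5th of Esus2 (E sus2) is B; the root of C# minor ninth is C#.
From B to C# is 2 semitones, exactly the major second.

major second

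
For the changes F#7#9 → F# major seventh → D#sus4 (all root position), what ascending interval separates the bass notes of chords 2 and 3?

major 6th

The roots are F# and D#.
F# up to D# spans 6 letter names and 9 semitones — a major sixth.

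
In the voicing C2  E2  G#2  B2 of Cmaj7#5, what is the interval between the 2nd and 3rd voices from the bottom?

Those voices are E2 and G#2.
From E to G# is 4 semitones, exactly the major third.

M3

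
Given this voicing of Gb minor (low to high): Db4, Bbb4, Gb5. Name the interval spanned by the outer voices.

perfect eleventh

The outer voices are Db4 and Gb5.
From Db to Gb is 17 semitones, exactly the perfect eleventh.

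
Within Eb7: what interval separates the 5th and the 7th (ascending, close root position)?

The chord tones of Eb7 (Eb dominant seventh) are Eb G Bb Db.
That puts Bb below Db.
3 letter names make it a third; at 3 semitones (a half step narrower than major) the quality is minor.

m3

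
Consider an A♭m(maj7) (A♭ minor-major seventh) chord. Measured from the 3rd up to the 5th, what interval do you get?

major third

A♭ minor-major seventh: A♭, C♭, E♭, G.
The 3rd is C♭ and the 5th is E♭.
From C♭ to E♭ is 4 semitones, exactly the major third.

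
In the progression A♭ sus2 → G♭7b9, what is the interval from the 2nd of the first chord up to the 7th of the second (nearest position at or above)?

diminished 5th

The 2nd of A♭ sus2 is B♭; the 7th of G♭7b9 is F♭.
B♭ up to F♭ is 6 semitones, a half step narrower than a perfect fifth, so the interval is diminished.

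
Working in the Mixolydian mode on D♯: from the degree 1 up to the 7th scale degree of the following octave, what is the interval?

minor 14th

The scale runs D♯ E♯ F𝄪 G♯ A♯ B♯ C♯.
The degree 1 is D♯ and the scale degree 7 (up an octave) is C♯.
14 letter names make it a fourteenth; at 22 semitones (a half step narrower than major) the quality is minor.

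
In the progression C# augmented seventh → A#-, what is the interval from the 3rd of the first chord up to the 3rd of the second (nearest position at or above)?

C# augmented seventh has E# as its 3rd, and A#- has C# as its 3rd.
From E# to C#: 8 semitones over a sixth = minor.

minor sixth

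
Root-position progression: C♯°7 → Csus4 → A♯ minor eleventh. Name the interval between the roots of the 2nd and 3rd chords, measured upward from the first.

augmented 6th

The roots are C and A♯.
C up to A♯ is 10 semitones, a half step wider than a major sixth, so the interval is augmented.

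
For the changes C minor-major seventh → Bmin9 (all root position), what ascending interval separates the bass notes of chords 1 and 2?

The roots are C and B.
Counting 7 letters and 11 half steps from C gives a major seventh.

major seventh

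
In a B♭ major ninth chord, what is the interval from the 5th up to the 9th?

The chord tones of B♭ major ninth are B♭ D F A C.
5th = F; 9th = C.
From F to C is 7 semitones, exactly the perfect fifth.

perfect 5th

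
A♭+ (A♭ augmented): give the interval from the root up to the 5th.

augmented fifth

A♭+ (A♭ augmented) is spelled A♭-C-E.
So we need the interval from A♭ up to E.
From A♭ to E: 8 semitones over a fifth = augmented.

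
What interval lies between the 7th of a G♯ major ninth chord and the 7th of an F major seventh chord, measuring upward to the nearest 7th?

diminished 7th

G♯ major ninth has F𝄪 as its 7th, and F major seventh has E as its 7th.
From F𝄪 to E: 9 semitones over a seventh = diminished.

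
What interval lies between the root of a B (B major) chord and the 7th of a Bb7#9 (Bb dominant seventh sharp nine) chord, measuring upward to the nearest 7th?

diminished 7th

B (B major) has B as its root, and Bb7#9 (Bb dominant seventh sharp nine) has Ab as its 7th.
From B to Ab: 9 semitones over a seventh = diminished.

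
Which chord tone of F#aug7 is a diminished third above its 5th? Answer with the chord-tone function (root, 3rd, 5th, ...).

F#7#5 is spelled F#, A#, C##, E.
The 5th is C##. A diminished third above C## is E.
E is the chord's 7th.

7th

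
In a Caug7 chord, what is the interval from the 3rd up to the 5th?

M3

C7#5 is spelled C–E–G#–Bb.
The 3rd is E and the 5th is G#.
From E to G# is 4 semitones, exactly the major third.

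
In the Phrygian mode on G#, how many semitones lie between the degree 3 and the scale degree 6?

The scale is G# A B C# D# E F#.
B up to E is a perfect fourth — 5 semitones.

5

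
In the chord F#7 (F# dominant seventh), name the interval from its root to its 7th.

Spelling the chord: F#–A#–C#–E.
So we need the interval from F# up to E.
7 letter names make it a seventh; at 10 semitones (a half step narrower than major) the quality is minor.

m7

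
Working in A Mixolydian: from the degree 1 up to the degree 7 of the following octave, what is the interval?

m14

Spelling A Mixolydian: A B C# D E F# G.
The degree 1 is A and the 7th scale degree (up an octave) is G.
From A to G: 22 semitones over a fourteenth = minor.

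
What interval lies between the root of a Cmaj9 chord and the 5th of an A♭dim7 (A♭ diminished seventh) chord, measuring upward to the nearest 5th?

diminished third

Cmaj9 has C as its root, and A♭dim7 (A♭ diminished seventh) has E𝄫 as its 5th.
3 letter names make it a third; at 2 semitones (a whole step narrower than major) the quality is diminished.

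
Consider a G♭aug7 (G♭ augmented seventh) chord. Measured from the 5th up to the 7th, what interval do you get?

Spelling the chord: G♭, B♭, D, F♭.
The 5th is D and the 7th is F♭.
3 letter names make it a third; at 2 semitones (a whole step narrower than major) the quality is diminished.

diminished third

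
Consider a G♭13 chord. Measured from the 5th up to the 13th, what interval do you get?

The chord tones of G♭ dominant thirteenth are G♭, B♭, D♭, F♭, A♭, E♭.
5th = D♭; 13th = E♭.
Counting 9 letters and 14 half steps from D♭ gives a major ninth.

M9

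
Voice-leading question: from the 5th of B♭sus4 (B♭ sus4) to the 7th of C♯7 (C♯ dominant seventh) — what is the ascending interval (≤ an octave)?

B♭sus4 (B♭ sus4) has F as its 5th, and C♯7 (C♯ dominant seventh) has B as its 7th.
4 letter names make it a fourth; at 6 semitones (a half step wider than perfect) the quality is augmented.

augmented 4th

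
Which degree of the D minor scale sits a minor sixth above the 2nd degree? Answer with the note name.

C

The scale is D E F G A B♭ C.
The 2nd degree is E; a minor sixth above that is C — scale degree 7.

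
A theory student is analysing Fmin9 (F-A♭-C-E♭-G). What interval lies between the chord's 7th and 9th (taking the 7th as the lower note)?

major third

So we need the interval from E♭ up to G.
E♭ up to G spans 3 letter names and 4 semitones — a major third.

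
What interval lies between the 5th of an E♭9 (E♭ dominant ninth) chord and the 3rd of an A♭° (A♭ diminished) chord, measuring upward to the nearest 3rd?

E♭9 (E♭ dominant ninth) has B♭ as its 5th, and A♭° (A♭ diminished) has C♭ as its 3rd.
B♭ up to C♭ is 1 semitone, a half step narrower than a major second, so the interval is minor.

minor second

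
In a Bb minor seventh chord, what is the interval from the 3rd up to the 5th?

major 3rd

Bbm7 (Bb minor seventh): Bb Db F Ab.
The 3rd is Db and the 5th is F.
From Db to F is 4 semitones, exactly the major third.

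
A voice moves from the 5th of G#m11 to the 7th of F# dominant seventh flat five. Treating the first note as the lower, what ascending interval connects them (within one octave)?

m2

The 5th of G#m11 is D#; the 7th of F# dominant seventh flat five is E.
2 letter names make it a second; at 1 semitone (a half step narrower than major) the quality is minor.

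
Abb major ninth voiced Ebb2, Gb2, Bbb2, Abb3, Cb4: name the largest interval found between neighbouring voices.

Adjacent intervals: Ebb2→Gb2 = major third; Gb2→Bbb2 = minor third; Bbb2→Abb3 = minor seventh; Abb3→Cb4 = major third.
The largest is Bbb2 to Abb3, a minor seventh (10 semitones).

minor 7th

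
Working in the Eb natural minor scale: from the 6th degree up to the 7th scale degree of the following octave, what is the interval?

Eb natural minor: Eb F Gb Ab Bb Cb Db.
So we need the interval from Cb up to Db.
Cb up to Db spans 9 letter names and 14 semitones — a major ninth.

M9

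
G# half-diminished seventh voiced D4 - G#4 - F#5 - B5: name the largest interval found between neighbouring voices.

Adjacent intervals: D4→G#4 = augmented fourth; G#4→F#5 = minor seventh; F#5→B5 = perfect fourth.
The largest is G#4 to F#5, a minor seventh (10 semitones).

minor 7th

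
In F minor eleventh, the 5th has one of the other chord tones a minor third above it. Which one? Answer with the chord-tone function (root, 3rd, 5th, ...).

The chord tones of Fm11 (F minor eleventh) are F-A♭-C-E♭-G-B♭.
The 5th is C. A minor third above C is E♭.
E♭ is the chord's 7th.

7th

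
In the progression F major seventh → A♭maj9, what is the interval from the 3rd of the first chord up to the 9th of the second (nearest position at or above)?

F major seventh has A as its 3rd, and A♭maj9 has B♭ as its 9th.
2 letter names make it a second; at 1 semitone (a half step narrower than major) the quality is minor.

minor second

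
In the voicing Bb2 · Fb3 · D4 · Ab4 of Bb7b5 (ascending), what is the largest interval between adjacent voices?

Adjacent intervals: Bb2→Fb3 = diminished fifth; Fb3→D4 = augmented sixth; D4→Ab4 = diminished fifth.
The largest is Fb3 to D4, an augmented sixth (10 semitones).

augmented sixth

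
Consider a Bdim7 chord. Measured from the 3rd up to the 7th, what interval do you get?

Spelling the chord: B–D–F–Ab.
So we need the interval from D up to Ab.
D up to Ab is 6 semitones, a half step narrower than a perfect fifth, so the interval is diminished.

diminished fifth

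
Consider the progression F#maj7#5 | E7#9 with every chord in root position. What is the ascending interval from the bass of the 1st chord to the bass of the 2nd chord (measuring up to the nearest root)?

The roots are F# and E.
From F# to E: 10 semitones over a seventh = minor.

minor 7th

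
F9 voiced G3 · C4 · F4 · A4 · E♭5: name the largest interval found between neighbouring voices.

diminished 5th

Adjacent intervals: G3→C4 = perfect fourth; C4→F4 = perfect fourth; F4→A4 = major third; A4→E♭5 = diminished fifth.
The largest is A4 to E♭5, a diminished fifth (6 semitones).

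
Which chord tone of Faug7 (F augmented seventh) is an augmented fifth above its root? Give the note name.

F7#5: F–A–C#–Eb.
The root is F. An augmented fifth above F is C#.
C# is the chord's 5th.

C#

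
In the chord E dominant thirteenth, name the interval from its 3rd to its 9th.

E13 is spelled E–G#–B–D–F#–C#.
That puts G# below F#.
G# up to F# is 10 semitones, a half step narrower than a major seventh, so the interval is minor.

minor seventh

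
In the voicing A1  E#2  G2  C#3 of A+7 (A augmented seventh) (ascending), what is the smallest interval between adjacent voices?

diminished third

Adjacent intervals: A1→E#2 = augmented fifth; E#2→G2 = diminished third; G2→C#3 = augmented fourth.
The smallest is E#2 to G2, a diminished third (2 semitones).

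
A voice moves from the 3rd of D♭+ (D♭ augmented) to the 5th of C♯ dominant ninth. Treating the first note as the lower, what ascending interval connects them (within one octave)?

augmented second

The 3rd of D♭+ (D♭ augmented) is F; the 5th of C♯ dominant ninth is G♯.
2 letter names make it a second; at 3 semitones (a half step wider than major) the quality is augmented.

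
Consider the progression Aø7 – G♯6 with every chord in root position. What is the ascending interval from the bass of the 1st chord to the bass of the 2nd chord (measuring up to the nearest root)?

The roots are A and G♯.
A up to G♯ spans 7 letter names and 11 semitones — a major seventh.

major 7th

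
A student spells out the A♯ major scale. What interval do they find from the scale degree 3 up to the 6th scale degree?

A♯ major: A♯ B♯ C𝄪 D♯ E♯ F𝄪 G𝄪.
Scale degree 3 = C𝄪; degree 6 = F𝄪.
From C𝄪 to F𝄪 is 5 semitones, exactly the perfect fourth.

perfect fourth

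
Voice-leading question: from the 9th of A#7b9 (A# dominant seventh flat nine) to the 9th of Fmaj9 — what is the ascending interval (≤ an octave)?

minor sixth

The 9th of A#7b9 (A# dominant seventh flat nine) is B; the 9th of Fmaj9 is G.
B up to G is 8 semitones, a half step narrower than a major sixth, so the interval is minor.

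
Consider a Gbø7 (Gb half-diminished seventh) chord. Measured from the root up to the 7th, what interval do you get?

Gbø (Gb half-diminished seventh): Gb Bbb Dbb Fb.
The root is Gb and the 7th is Fb.
Gb up to Fb is 10 semitones, a half step narrower than a major seventh, so the interval is minor.

minor seventh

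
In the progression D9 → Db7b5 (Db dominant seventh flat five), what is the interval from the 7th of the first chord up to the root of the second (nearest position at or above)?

m2

D9 has C as its 7th, and Db7b5 (Db dominant seventh flat five) has Db as its root.
From C to Db: 1 semitone over a second = minor.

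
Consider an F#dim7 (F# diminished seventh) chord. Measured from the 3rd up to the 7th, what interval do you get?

Spelling the chord: F#–A–C–Eb.
The 3rd is A and the 7th is Eb.
From A to Eb: 6 semitones over a fifth = diminished.

diminished fifth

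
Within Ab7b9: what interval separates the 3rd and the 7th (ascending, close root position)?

diminished fifth

Ab7b9: Ab-C-Eb-Gb-Bbb.
That puts C below Gb.
From C to Gb: 6 semitones over a fifth = diminished.
That tritone between 3rd and 7th is what gives the dominant seventh its pull toward resolution.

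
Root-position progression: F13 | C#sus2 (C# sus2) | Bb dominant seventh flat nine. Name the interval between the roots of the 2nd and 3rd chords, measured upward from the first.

diminished seventh

The roots are C# and Bb.
7 letter names make it a seventh; at 9 semitones (a whole step narrower than major) the quality is diminished.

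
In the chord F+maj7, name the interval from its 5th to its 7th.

minor third

Spelling the chord: F–A–C♯–E.
So we need the interval from C♯ up to E.
C♯ up to E is 3 semitones, a half step narrower than a major third, so the interval is minor.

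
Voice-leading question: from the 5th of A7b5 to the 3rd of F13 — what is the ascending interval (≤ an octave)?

augmented fourth

A7b5 has Eb as its 5th, and F13 has A as its 3rd.
4 letter names make it a fourth; at 6 semitones (a half step wider than perfect) the quality is augmented.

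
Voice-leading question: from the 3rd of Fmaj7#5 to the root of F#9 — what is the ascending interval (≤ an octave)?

Fmaj7#5 has A as its 3rd, and F#9 has F# as its root.
A up to F# spans 6 letter names and 9 semitones — a major sixth.

major sixth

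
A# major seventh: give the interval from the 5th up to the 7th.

major 3rd

A#maj7 (A# major seventh) is spelled A#, C##, E#, G##.
So we need the interval from E# up to G##.
Counting 3 letters and 4 half steps from E# gives a major third.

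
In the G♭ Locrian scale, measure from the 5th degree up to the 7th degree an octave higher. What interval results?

major tenth

Spelling the G♭ Locrian scale: G♭ A𝄫 B𝄫 C♭ D𝄫 E𝄫 F♭.
The 5th degree is D𝄫 and the degree 7 (up an octave) is F♭.
From D𝄫 to F♭ is 16 semitones, exactly the major tenth.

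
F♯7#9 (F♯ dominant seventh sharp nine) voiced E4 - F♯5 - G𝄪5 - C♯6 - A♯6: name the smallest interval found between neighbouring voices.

Adjacent intervals: E4→F♯5 = major ninth; F♯5→G𝄪5 = augmented second; G𝄪5→C♯6 = diminished fourth; C♯6→A♯6 = major sixth.
The smallest is F♯5 to G𝄪5, an augmented second (3 semitones).

A2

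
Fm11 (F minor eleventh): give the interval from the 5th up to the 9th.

perfect 5th

Spelling the chord: F Ab C Eb G Bb.
5th = C; 9th = G.
Counting 5 letters and 7 half steps from C gives a perfect fifth.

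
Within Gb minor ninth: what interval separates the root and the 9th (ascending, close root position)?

Gbm9 (Gb minor ninth): Gb, Bbb, Db, Fb, Ab.
The root is Gb and the 9th is Ab.
From Gb to Ab is 14 semitones, exactly the major ninth.

M9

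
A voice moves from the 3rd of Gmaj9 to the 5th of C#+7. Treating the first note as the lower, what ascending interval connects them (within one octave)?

The 3rd of Gmaj9 is B; the 5th of C#+7 is G##.
B up to G## is 10 semitones, a half step wider than a major sixth, so the interval is augmented.

A6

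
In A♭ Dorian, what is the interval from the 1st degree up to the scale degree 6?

major 6th

The scale runs A♭ B♭ C♭ D♭ E♭ F G♭.
The 1st degree is A♭ and the 6th scale degree is F.
A♭ up to F spans 6 letter names and 9 semitones — a major sixth.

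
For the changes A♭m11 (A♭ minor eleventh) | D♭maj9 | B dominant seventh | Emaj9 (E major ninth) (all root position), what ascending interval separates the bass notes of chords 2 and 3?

The roots are D♭ and B.
D♭ up to B is 10 semitones, a half step wider than a major sixth, so the interval is augmented.

augmented 6th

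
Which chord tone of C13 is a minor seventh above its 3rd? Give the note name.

C13 is spelled C-E-G-Bb-D-A.
The 3rd is E. A minor seventh above E is D.
D is the chord's 9th.

D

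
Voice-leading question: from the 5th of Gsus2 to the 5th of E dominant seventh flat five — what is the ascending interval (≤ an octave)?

The 5th of Gsus2 is D; the 5th of E dominant seventh flat five is B♭.
6 letter names make it a sixth; at 8 semitones (a half step narrower than major) the quality is minor.

minor 6th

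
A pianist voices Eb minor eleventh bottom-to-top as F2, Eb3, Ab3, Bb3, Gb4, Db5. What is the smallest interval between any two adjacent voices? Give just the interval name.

Adjacent intervals: F2→Eb3 = minor seventh; Eb3→Ab3 = perfect fourth; Ab3→Bb3 = major second; Bb3→Gb4 = minor sixth; Gb4→Db5 = perfect fifth.
The smallest is Ab3 to Bb3, a major second (2 semitones).

M2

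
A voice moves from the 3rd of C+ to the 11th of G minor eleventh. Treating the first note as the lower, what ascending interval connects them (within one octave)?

The 3rd of C+ is E; the 11th of G minor eleventh is C.
From E to C: 8 semitones over a sixth = minor.

m6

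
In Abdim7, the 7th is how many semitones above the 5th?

Spelling the chord: Ab, Cb, Ebb, Gbb.
Ebb to Gbb is a minor third: 3 semitones.

3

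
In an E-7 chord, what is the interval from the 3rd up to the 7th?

P5

Em7 is spelled E, G, B, D.
That puts G below D.
From G to D is 7 semitones, exactly the perfect fifth.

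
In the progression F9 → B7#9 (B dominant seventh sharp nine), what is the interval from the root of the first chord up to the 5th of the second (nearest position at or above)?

F9 has F as its root, and B7#9 (B dominant seventh sharp nine) has F# as its 5th.
1 letter names make it a unison; at 1 semitone (a half step wider than perfect) the quality is augmented.

augmented 1st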